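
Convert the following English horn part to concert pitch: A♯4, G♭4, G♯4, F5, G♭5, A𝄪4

The English horn sounds a perfect fifth below written, so transpose each written note down a perfect fifth.
A#4 gives D#4
Gb4 gives Cb4
G#4 gives C#4
F5 gives Bb4
Gb5 gives Cb5
A##4 gives D##4

D#4 Cb4 C#4 Bb4 Cb5 D##4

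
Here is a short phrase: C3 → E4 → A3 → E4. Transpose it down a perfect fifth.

C3 down a perfect fifth is F2.
E4 down a perfect fifth is A3.
A3 down a perfect fifth is D3.
E4 down a perfect fifth is A3.

F2 A3 D3 A3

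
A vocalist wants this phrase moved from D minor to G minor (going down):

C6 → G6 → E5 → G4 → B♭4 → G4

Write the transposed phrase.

D minor to G minor down is a perfect fifth, so every note moves down by that interval.
C6 gives F5
G6 gives C6
E5 gives A4
G4 gives C4
Bb4 gives Eb4
G4 gives C4

F5 C6 A4 C4 Eb4 C4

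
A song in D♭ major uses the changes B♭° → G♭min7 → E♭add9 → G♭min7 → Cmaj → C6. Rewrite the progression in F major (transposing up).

D♭ major up to F major is a major third; each chord root moves by that interval while the quality stays the same.
B♭°: root B♭ up a major third → D, giving D°.
G♭min7: root G♭ up a major third → Bb, giving Bbmin7.
E♭add9: root E♭ up a major third → G, giving Gadd9.
G♭min7: root G♭ up a major third → Bb, giving Bbmin7.
Cmaj: root C up a major third → E, giving Emaj.
C6: root C up a major third → E, giving E6.

D° Bbmin7 Gadd9 Bbmin7 Emaj E6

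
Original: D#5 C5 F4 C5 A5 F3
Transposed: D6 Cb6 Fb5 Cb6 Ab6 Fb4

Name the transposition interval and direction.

up a diminished octave

From D#5 to D6 is 8 letter names — an octave of some quality.
D#5 to D6 is 11 semitones, which makes it a diminished octave; the second version is higher, so the direction is up.
Checking another pair — F3 → Fb4 — gives the same interval.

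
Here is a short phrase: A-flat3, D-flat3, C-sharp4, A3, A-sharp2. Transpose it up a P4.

A perfect fourth up from Ab3 gives Db4.
A perfect fourth up from Db3 gives Gb3.
A perfect fourth up from C#4 gives F#4.
A3 up a perfect fourth is D4.
A#2: a fourth up reaches D, and 5 semitones makes it D#3.

Db4 Gb3 F#4 D4 D#3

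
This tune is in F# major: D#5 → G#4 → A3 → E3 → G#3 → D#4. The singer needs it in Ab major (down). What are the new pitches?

F4 Bb3 Cb3 Gb2 Bb2 F3

From F# down to Ab is an augmented sixth; apply that to each pitch.
D#5 gives F4
G#4 gives Bb3
A3 gives Cb3
E3 gives Gb2
G#3 gives Bb2
D#4 gives F3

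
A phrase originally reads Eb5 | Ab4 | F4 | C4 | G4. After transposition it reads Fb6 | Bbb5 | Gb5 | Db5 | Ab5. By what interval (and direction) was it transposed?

up a minor ninth

From Eb5 to Fb6 is 9 letter names — a ninth of some quality.
Eb5 to Fb6 is 13 semitones, which makes it a minor ninth; the second version is higher, so the direction is up.
Checking another pair — G4 → Ab5 — gives the same interval.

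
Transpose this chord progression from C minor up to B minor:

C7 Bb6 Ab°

B7 A6 G°

C minor up to B minor is a major seventh; each chord root moves by that interval while the quality stays the same.
C7: root C up a major seventh → B, giving B7.
Bb6: root Bb up a major seventh → A, giving A6.
Ab°: root Ab up a major seventh → G, giving G°.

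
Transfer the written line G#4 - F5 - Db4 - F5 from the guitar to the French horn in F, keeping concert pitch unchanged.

First find concert pitch: the guitar sounds a perfect octave below written, so G#4 F5 Db4 F5 sounds G#3 F4 Db3 F4.
Then write for French horn in F: it sounds a perfect fifth below written, so the part must be a perfect fifth above concert.
G#3 → D#4
F4 → C5
Db3 → Ab3
F4 → C5

D#4 C5 Ab3 C5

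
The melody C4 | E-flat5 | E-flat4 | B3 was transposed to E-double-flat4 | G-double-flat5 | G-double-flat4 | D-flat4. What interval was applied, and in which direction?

up a diminished third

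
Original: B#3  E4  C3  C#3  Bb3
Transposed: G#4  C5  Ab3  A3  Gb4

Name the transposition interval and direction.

up a minor sixth

From B#3 to G#4 is 6 letter names — a sixth of some quality.
B#3 to G#4 is 8 semitones, which makes it a minor sixth; the second version is higher, so the direction is up.
Checking another pair — Bb3 → Gb4 — gives the same interval.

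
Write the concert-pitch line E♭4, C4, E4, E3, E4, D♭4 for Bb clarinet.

Written C4 sounds as Bb3 on the Bb clarinet, so concert pitches are written a major second up.
Eb4 becomes F4
C4 becomes D4
E4 becomes F#4
E3 becomes F#3
E4 becomes F#4
Db4 becomes Eb4

F4 D4 F#4 F#3 F#4 Eb4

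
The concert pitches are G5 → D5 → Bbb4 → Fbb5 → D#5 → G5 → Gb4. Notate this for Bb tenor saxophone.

The Bb tenor saxophone sounds a major ninth below written, so the written part must be a major ninth above concert — transpose each note up.
G5 gives A6
D5 gives E6
Bbb4 gives Cb6
Fbb5 gives Gbb6
D#5 gives E#6
G5 gives A6
Gb4 gives Ab5

A6 E6 Cb6 Gbb6 E#6 A6 Ab5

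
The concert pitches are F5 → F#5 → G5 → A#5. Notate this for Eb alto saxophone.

D6 D#6 E6 F##6

The Eb alto saxophone sounds a major sixth below written, so the written part must be a major sixth above concert — transpose each note up.
F5 gives D6
F#5 gives D#6
G5 gives E6
A#5 gives F##6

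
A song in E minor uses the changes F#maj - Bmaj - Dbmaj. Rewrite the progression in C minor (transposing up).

Dmaj Gmaj Bbbmaj

E minor up to C minor is a minor sixth; each chord root moves by that interval while the quality stays the same.
F#maj: root F# up a minor sixth → D, giving Dmaj.
Bmaj: root B up a minor sixth → G, giving Gmaj.
Dbmaj: root Db up a minor sixth → Bbb, giving Bbbmaj.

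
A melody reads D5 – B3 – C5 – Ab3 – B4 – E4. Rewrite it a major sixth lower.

F4 D3 Eb4 Cb3 D4 G3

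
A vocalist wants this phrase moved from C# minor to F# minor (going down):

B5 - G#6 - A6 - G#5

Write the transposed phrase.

E5 C#6 D6 C#5

From C# down to F# is a perfect fifth; apply that to each pitch.
B5 to E5
G#6 to C#6
A6 to D6
G#5 to C#5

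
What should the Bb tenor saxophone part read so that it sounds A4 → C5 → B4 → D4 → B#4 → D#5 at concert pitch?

B5 D6 C#6 E5 C##6 E#6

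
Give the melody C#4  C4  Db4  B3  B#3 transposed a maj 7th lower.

C#4 → D3
C4 → Db3
Db4 → Ebb3
B3 → C3
B#3 → C#3

D3 Db3 Ebb3 C3 C#3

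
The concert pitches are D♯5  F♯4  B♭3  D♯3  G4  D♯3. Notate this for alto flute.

G#5 B4 Eb4 G#3 C5 G#3

Written C4 sounds as G3 on the alto flute, so concert pitches are written a perfect fourth up.
D#5 -> G#5
F#4 -> B4
Bb3 -> Eb4
D#3 -> G#3
G4 -> C5
D#3 -> G#3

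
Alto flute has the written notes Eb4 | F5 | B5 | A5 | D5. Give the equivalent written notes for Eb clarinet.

G3 A4 D#5 C#5 F#4

First find concert pitch: the alto flute sounds a perfect fourth below written, so Eb4 F5 B5 A5 D5 sounds Bb3 C5 F#5 E5 A4.
Then write for Eb clarinet: it sounds a minor third above written, so the part must be a minor third below concert.
Bb3 → G3
C5 → A4
F#5 → D#5
E5 → C#5
A4 → F#4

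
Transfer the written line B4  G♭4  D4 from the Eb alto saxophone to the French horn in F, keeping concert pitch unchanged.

A4 Fb4 C4

First find concert pitch: the Eb alto saxophone sounds a major sixth below written, so B4 G♭4 D4 sounds D4 Bbb3 F3.
Then write for French horn in F: it sounds a perfect fifth below written, so the part must be a perfect fifth above concert.
D4 → A4
Bbb3 → Fb4
F3 → C4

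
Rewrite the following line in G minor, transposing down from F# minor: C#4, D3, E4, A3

From F# down to G is a major seventh; apply that to each pitch.
C#4 gives D3
D3 gives Eb2
E4 gives F3
A3 gives Bb2

D3 Eb2 F3 Bb2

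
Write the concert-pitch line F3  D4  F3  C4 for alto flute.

Bb3 G4 Bb3 F4

Written C4 sounds as G3 on the alto flute, so concert pitches are written a perfect fourth up.
F3 becomes Bb3
D4 becomes G4
F3 becomes Bb3
C4 becomes F4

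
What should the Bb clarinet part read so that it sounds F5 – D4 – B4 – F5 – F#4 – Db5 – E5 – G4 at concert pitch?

Written C4 sounds as Bb3 on the Bb clarinet, so concert pitches are written a major second up.
F5 -> G5
D4 -> E4
B4 -> C#5
F5 -> G5
F#4 -> G#4
Db5 -> Eb5
E5 -> F#5
G4 -> A4

G5 E4 C#5 G5 G#4 Eb5 F#5 A4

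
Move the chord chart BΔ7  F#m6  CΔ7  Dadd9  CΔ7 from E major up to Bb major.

E major up to Bb major is a diminished fifth; each chord root moves by that interval while the quality stays the same.
BΔ7: root B up a diminished fifth → F, giving FΔ7.
F#m6: root F# up a diminished fifth → C, giving Cm6.
CΔ7: root C up a diminished fifth → Gb, giving GbΔ7.
Dadd9: root D up a diminished fifth → Ab, giving Abadd9.
CΔ7: root C up a diminished fifth → Gb, giving GbΔ7.

FΔ7 Cm6 GbΔ7 Abadd9 GbΔ7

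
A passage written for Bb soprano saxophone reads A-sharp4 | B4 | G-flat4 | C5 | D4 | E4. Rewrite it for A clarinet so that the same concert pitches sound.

B4 C5 Abb4 Db5 Eb4 F4

First find concert pitch: the Bb soprano saxophone sounds a major second below written, so A-sharp4 B4 G-flat4 C5 D4 E4 sounds G#4 A4 Fb4 Bb4 C4 D4.
Then write for A clarinet: it sounds a minor third below written, so the part must be a minor third above concert.
G#4 → B4
A4 → C5
Fb4 → Abb4
Bb4 → Db5
C4 → Eb4
D4 → F4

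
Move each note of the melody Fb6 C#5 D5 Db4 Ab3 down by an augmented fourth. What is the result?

Fb6: a fourth down reaches C, and 6 semitones makes it Cbb6.
C#5 down an augmented fourth is G4.
D5: a fourth down reaches A, and 6 semitones makes it Ab4.
An augmented fourth down from Db4 gives Abb3.
Ab3: a fourth down reaches E, and 6 semitones makes it Ebb3.

Cbb6 G4 Ab4 Abb3 Ebb3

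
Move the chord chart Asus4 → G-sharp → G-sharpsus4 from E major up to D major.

Gsus4 F# F#sus4

E major up to D major is a minor seventh; each chord root moves by that interval while the quality stays the same.
Asus4: root A up a minor seventh → G, giving Gsus4.
G-sharp: root G-sharp up a minor seventh → F#, giving F#.
G-sharpsus4: root G-sharp up a minor seventh → F#, giving F#sus4.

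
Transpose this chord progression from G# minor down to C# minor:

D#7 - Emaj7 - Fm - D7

G#7 Amaj7 Bbm G7

G# minor down to C# minor is a perfect fifth; each chord root moves by that interval while the quality stays the same.
D#7: root D# down a perfect fifth → G#, giving G#7.
Emaj7: root E down a perfect fifth → A, giving Amaj7.
Fm: root F down a perfect fifth → Bb, giving Bbm.
D7: root D down a perfect fifth → G, giving G7.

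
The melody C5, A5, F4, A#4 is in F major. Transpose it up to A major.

F major to A major up is a major third, so every note moves up by that interval.
C5 becomes E5
A5 becomes C#6
F4 becomes A4
A#4 becomes C##5

E5 C#6 A4 C##5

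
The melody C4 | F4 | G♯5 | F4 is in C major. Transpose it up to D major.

D4 G4 A#5 G4

C major to D major up is a major second, so every note moves up by that interval.
C4 gives D4
F4 gives G4
G#5 gives A#5
F4 gives G4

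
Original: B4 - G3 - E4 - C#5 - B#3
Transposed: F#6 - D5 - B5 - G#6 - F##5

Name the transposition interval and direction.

From B4 to F#6 is 12 letter names — a twelfth of some quality.
B4 to F#6 is 19 semitones, which makes it a perfect twelfth; the second version is higher, so the direction is up.
Checking another pair — B#3 → F##5 — gives the same interval.

up a perfect twelfth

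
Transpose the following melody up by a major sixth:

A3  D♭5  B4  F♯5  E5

F#4 Bb5 G#5 D#6 C#6

A3 -> F#4
Db5 -> Bb5
B4 -> G#5
F#5 -> D#6
E5 -> C#6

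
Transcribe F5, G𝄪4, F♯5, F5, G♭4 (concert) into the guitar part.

F6 G##5 F#6 F6 Gb5

Written C4 sounds as C3 on the guitar, so concert pitches are written a perfect octave up.
F5 -> F6
G##4 -> G##5
F#5 -> F#6
F5 -> F6
Gb4 -> Gb5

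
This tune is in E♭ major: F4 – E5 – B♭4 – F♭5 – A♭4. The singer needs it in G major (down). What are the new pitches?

E♭ major to G major down is a minor sixth, so every note moves down by that interval.
F4 → A3
E5 → G#4
Bb4 → D4
Fb5 → Ab4
Ab4 → C4

A3 G#4 D4 Ab4 C4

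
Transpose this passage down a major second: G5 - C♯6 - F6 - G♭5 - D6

F5 B5 Eb6 Fb5 C6

G5: a second down reaches F, and 2 semitones makes it F5.
A major second down from C#6 gives B5.
F6 down a major second is Eb6.
A major second down from Gb5 gives Fb5.
D6 down a major second is C6.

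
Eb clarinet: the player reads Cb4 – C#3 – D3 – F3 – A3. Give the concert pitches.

Ebb4 E3 F3 Ab3 C4

Written C4 on the Eb clarinet sounds as Eb4, a minor third higher; apply that shift to every note.
Cb4 -> Ebb4
C#3 -> E3
D3 -> F3
F3 -> Ab3
A3 -> C4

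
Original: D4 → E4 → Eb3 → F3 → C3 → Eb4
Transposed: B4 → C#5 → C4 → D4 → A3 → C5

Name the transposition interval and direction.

Take the first pair: D4 → B4. D to B spans 6 letter names, so the interval is some kind of sixth.
D4 to B4 is 9 semitones, which makes it a major sixth; the second version is higher, so the direction is up.
Checking another pair — Eb4 → C5 — gives the same interval.

up a major sixth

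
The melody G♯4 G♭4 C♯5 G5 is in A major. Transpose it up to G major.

F#5 Fb5 B5 F6

A major to G major up is a minor seventh, so every note moves up by that interval.
G#4 gives F#5
Gb4 gives Fb5
C#5 gives B5
G5 gives F6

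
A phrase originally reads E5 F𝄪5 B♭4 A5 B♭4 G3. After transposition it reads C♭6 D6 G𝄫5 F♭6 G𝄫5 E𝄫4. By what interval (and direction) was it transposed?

up a diminished sixth

From E5 to Cb6 is 6 letter names — a sixth of some quality.
E5 to Cb6 is 7 semitones, which makes it a diminished sixth; the second version is higher, so the direction is up.
Checking another pair — G3 → Ebb4 — gives the same interval.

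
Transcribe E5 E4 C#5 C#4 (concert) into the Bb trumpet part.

The Bb trumpet sounds a major second below written, so the written part must be a major second above concert — transpose each note up.
E5 -> F#5
E4 -> F#4
C#5 -> D#5
C#4 -> D#4

F#5 F#4 D#5 D#4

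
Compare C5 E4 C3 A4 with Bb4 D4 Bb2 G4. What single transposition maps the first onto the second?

down a major second

Take the first pair: C5 → Bb4. C to B spans 2 letter names, so the interval is some kind of second.
Bb4 to C5 is 2 semitones, which makes it a major second; the second version is lower, so the direction is down.
Checking another pair — A4 → G4 — gives the same interval.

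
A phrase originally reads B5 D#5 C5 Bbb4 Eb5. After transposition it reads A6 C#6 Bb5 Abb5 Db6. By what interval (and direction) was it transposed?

up a minor seventh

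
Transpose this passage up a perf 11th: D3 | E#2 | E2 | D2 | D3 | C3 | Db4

G4 A#3 A3 G3 G4 F4 Gb5

D3: an eleventh up reaches G, and 17 semitones makes it G4.
E#2 up a perfect eleventh is A#3.
A perfect eleventh up from E2 gives A3.
D2 up a perfect eleventh is G3.
D3: an eleventh up reaches G, and 17 semitones makes it G4.
C3: an eleventh up reaches F, and 17 semitones makes it F4.
Db4 up a perfect eleventh is Gb5.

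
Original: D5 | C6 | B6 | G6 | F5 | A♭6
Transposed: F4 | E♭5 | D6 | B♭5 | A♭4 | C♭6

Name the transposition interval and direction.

down a major sixth

Take the first pair: D5 → F4. D to F spans 6 letter names, so the interval is some kind of sixth.
F4 to D5 is 9 semitones, which makes it a major sixth; the second version is lower, so the direction is down.
Checking another pair — Ab6 → Cb6 — gives the same interval.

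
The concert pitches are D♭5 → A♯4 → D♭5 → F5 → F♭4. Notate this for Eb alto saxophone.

The Eb alto saxophone sounds a major sixth below written, so the written part must be a major sixth above concert — transpose each note up.
Db5 becomes Bb5
A#4 becomes F##5
Db5 becomes Bb5
F5 becomes D6
Fb4 becomes Db5

Bb5 F##5 Bb5 D6 Db5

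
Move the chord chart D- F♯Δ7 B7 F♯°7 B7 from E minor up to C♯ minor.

E minor up to C♯ minor is a major sixth; each chord root moves by that interval while the quality stays the same.
D-: root D up a major sixth → B, giving B-.
F♯Δ7: root F♯ up a major sixth → D#, giving D#Δ7.
B7: root B up a major sixth → G#, giving G#7.
F♯°7: root F♯ up a major sixth → D#, giving D#°7.
B7: root B up a major sixth → G#, giving G#7.

B- D#Δ7 G#7 D#°7 G#7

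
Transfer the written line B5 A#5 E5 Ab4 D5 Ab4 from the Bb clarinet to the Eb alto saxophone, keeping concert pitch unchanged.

F#6 E#6 B5 Eb5 A5 Eb5

First find concert pitch: the Bb clarinet sounds a major second below written, so B5 A#5 E5 Ab4 D5 Ab4 sounds A5 G#5 D5 Gb4 C5 Gb4.
Then write for Eb alto saxophone: it sounds a major sixth below written, so the part must be a major sixth above concert.
A5 → F#6
G#5 → E#6
D5 → B5
Gb4 → Eb5
C5 → A5
Gb4 → Eb5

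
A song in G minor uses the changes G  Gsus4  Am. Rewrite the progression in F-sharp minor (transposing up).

F# F#sus4 G#m

G minor up to F-sharp minor is a major seventh; each chord root moves by that interval while the quality stays the same.
G: root G up a major seventh → F#, giving F#.
Gsus4: root G up a major seventh → F#, giving F#sus4.
Am: root A up a major seventh → G#, giving G#m.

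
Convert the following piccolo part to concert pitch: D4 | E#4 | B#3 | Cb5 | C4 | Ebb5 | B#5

D5 E#5 B#4 Cb6 C5 Ebb6 B#6

Written C4 on the piccolo sounds as C5, a perfect octave higher; apply that shift to every note.
D4 -> D5
E#4 -> E#5
B#3 -> B#4
Cb5 -> Cb6
C4 -> C5
Ebb5 -> Ebb6
B#5 -> B#6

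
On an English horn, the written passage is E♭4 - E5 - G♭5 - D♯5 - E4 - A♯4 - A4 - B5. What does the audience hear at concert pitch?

Ab3 A4 Cb5 G#4 A3 D#4 D4 E5

The English horn sounds a perfect fifth below written, so transpose each written note down a perfect fifth.
Eb4 to Ab3
E5 to A4
Gb5 to Cb5
D#5 to G#4
E4 to A3
A#4 to D#4
A4 to D4
B5 to E5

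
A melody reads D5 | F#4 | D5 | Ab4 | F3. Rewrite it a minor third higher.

F5 A4 F5 Cb5 Ab3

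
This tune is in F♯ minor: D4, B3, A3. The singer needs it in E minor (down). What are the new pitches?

C4 A3 G3

F♯ minor to E minor down is a major second, so every note moves down by that interval.
D4 → C4
B3 → A3
A3 → G3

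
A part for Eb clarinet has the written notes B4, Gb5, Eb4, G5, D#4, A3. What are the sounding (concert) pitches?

The Eb clarinet sounds a minor third above written, so transpose each written note up a minor third.
B4 to D5
Gb5 to Bbb5
Eb4 to Gb4
G5 to Bb5
D#4 to F#4
A3 to C4

D5 Bbb5 Gb4 Bb5 F#4 C4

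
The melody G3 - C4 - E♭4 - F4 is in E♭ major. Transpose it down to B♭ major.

E♭ major to B♭ major down is a perfect fourth, so every note moves down by that interval.
G3 gives D3
C4 gives G3
Eb4 gives Bb3
F4 gives C4

D3 G3 Bb3 C4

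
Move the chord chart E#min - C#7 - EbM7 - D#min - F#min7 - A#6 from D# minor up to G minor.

Amin F7 AbbM7 Gmin Bbmin7 D6

D# minor up to G minor is a diminished fourth; each chord root moves by that interval while the quality stays the same.
E#min: root E# up a diminished fourth → A, giving Amin.
C#7: root C# up a diminished fourth → F, giving F7.
EbM7: root Eb up a diminished fourth → Abb, giving AbbM7.
D#min: root D# up a diminished fourth → G, giving Gmin.
F#min7: root F# up a diminished fourth → Bb, giving Bbmin7.
A#6: root A# up a diminished fourth → D, giving D6.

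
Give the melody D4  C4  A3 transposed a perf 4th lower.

D4: a fourth down reaches A, and 5 semitones makes it A3.
C4 down a perfect fourth is G3.
A3: a fourth down reaches E, and 5 semitones makes it E3.

A3 G3 E3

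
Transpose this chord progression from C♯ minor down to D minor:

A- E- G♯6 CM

Bb- F- A6 DbM

C♯ minor down to D minor is a major seventh; each chord root moves by that interval while the quality stays the same.
A-: root A down a major seventh → Bb, giving Bb-.
E-: root E down a major seventh → F, giving F-.
G♯6: root G♯ down a major seventh → A, giving A6.
CM: root C down a major seventh → Db, giving DbM.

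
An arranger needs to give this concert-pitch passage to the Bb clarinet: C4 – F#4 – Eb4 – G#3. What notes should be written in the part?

D4 G#4 F4 A#3

Written C4 sounds as Bb3 on the Bb clarinet, so concert pitches are written a major second up.
C4 gives D4
F#4 gives G#4
Eb4 gives F4
G#3 gives A#3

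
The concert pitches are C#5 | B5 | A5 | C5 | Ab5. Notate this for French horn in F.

G#5 F#6 E6 G5 Eb6

Written C4 sounds as F3 on the French horn in F, so concert pitches are written a perfect fifth up.
C#5 → G#5
B5 → F#6
A5 → E6
C5 → G5
Ab5 → Eb6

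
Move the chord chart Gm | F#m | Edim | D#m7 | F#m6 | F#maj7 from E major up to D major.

Fm Em Ddim C#m7 Em6 Emaj7

E major up to D major is a minor seventh; each chord root moves by that interval while the quality stays the same.
Gm: root G up a minor seventh → F, giving Fm.
F#m: root F# up a minor seventh → E, giving Em.
Edim: root E up a minor seventh → D, giving Ddim.
D#m7: root D# up a minor seventh → C#, giving C#m7.
F#m6: root F# up a minor seventh → E, giving Em6.
F#maj7: root F# up a minor seventh → E, giving Emaj7.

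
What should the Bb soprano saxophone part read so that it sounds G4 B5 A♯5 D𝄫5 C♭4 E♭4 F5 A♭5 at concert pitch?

The Bb soprano saxophone sounds a major second below written, so the written part must be a major second above concert — transpose each note up.
G4 -> A4
B5 -> C#6
A#5 -> B#5
Dbb5 -> Ebb5
Cb4 -> Db4
Eb4 -> F4
F5 -> G5
Ab5 -> Bb5

A4 C#6 B#5 Ebb5 Db4 F4 G5 Bb5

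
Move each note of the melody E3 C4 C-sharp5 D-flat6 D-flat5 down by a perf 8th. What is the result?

E3 -> E2
C4 -> C3
C#5 -> C#4
Db6 -> Db5
Db5 -> Db4

E2 C3 C#4 Db5 Db4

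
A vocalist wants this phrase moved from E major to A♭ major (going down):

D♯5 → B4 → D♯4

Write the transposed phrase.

G4 Eb4 G3

E major to A♭ major down is an augmented fifth, so every note moves down by that interval.
D#5 becomes G4
B4 becomes Eb4
D#4 becomes G3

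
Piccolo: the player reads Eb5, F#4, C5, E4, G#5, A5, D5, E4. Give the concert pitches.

Eb6 F#5 C6 E5 G#6 A6 D6 E5

Written C4 on the piccolo sounds as C5, a perfect octave higher; apply that shift to every note.
Eb5 -> Eb6
F#4 -> F#5
C5 -> C6
E4 -> E5
G#5 -> G#6
A5 -> A6
D5 -> D6
E4 -> E5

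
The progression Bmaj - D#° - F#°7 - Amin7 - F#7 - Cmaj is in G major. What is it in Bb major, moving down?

G major down to Bb major is a major sixth; each chord root moves by that interval while the quality stays the same.
Bmaj: root B down a major sixth → D, giving Dmaj.
D#°: root D# down a major sixth → F#, giving F#°.
F#°7: root F# down a major sixth → A, giving A°7.
Amin7: root A down a major sixth → C, giving Cmin7.
F#7: root F# down a major sixth → A, giving A7.
Cmaj: root C down a major sixth → Eb, giving Ebmaj.

Dmaj F#° A°7 Cmin7 A7 Ebmaj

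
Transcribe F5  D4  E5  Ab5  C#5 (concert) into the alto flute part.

Bb5 G4 A5 Db6 F#5

The alto flute sounds a perfect fourth below written, so the written part must be a perfect fourth above concert — transpose each note up.
F5 becomes Bb5
D4 becomes G4
E5 becomes A5
Ab5 becomes Db6
C#5 becomes F#5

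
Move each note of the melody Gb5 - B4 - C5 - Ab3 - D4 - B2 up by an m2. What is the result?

Abb5 C5 Db5 Bbb3 Eb4 C3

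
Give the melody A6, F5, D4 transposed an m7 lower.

A6 down a minor seventh is B5.
F5 down a minor seventh is G4.
D4 down a minor seventh is E3.

B5 G4 E3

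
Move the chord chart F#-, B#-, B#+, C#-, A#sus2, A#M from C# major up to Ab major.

Db- G- G+ Ab- Fsus2 FM

C# major up to Ab major is a diminished sixth; each chord root moves by that interval while the quality stays the same.
F#-: root F# up a diminished sixth → Db, giving Db-.
B#-: root B# up a diminished sixth → G, giving G-.
B#+: root B# up a diminished sixth → G, giving G+.
C#-: root C# up a diminished sixth → Ab, giving Ab-.
A#sus2: root A# up a diminished sixth → F, giving Fsus2.
A#M: root A# up a diminished sixth → F, giving FM.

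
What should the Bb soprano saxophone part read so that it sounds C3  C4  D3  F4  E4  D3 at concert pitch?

The Bb soprano saxophone sounds a major second below written, so the written part must be a major second above concert — transpose each note up.
C3 -> D3
C4 -> D4
D3 -> E3
F4 -> G4
E4 -> F#4
D3 -> E3

D3 D4 E3 G4 F#4 E3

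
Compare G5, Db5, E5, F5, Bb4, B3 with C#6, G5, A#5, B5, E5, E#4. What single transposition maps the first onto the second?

up an augmented fourth

From G5 to C#6 is 4 letter names — a fourth of some quality.
G5 to C#6 is 6 semitones, which makes it an augmented fourth; the second version is higher, so the direction is up.
Checking another pair — B3 → E#4 — gives the same interval.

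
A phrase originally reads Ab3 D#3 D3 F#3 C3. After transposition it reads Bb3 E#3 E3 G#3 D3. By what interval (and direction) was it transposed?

Take the first pair: Ab3 → Bb3. A to B spans 2 letter names, so the interval is some kind of second.
Ab3 to Bb3 is 2 semitones, which makes it a major second; the second version is higher, so the direction is up.
Checking another pair — C3 → D3 — gives the same interval.

up a major second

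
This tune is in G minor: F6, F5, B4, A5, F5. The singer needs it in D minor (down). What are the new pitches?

C6 C5 F#4 E5 C5

From G down to D is a perfect fourth; apply that to each pitch.
F6 gives C6
F5 gives C5
B4 gives F#4
A5 gives E5
F5 gives C5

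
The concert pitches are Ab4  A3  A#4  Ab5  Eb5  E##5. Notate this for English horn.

Eb5 E4 E#5 Eb6 Bb5 B##5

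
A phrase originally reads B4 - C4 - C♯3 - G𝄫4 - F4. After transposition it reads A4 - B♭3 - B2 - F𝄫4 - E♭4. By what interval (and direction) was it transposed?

down a major second

From B4 to A4 is 2 letter names — a second of some quality.
A4 to B4 is 2 semitones, which makes it a major second; the second version is lower, so the direction is down.
Checking another pair — F4 → Eb4 — gives the same interval.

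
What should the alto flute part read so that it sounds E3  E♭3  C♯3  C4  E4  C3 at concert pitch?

A3 Ab3 F#3 F4 A4 F3

The alto flute sounds a perfect fourth below written, so the written part must be a perfect fourth above concert — transpose each note up.
E3 becomes A3
Eb3 becomes Ab3
C#3 becomes F#3
C4 becomes F4
E4 becomes A4
C3 becomes F3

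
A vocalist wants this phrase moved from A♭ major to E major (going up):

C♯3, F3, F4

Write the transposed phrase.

G##3 C#4 C#5

From A♭ up to E is an augmented fifth; apply that to each pitch.
C#3 → G##3
F3 → C#4
F4 → C#5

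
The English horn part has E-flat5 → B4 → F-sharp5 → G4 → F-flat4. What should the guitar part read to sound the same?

Ab5 E5 B5 C5 Bbb4

First find concert pitch: the English horn sounds a perfect fifth below written, so E-flat5 B4 F-sharp5 G4 F-flat4 sounds Ab4 E4 B4 C4 Bbb3.
Then write for guitar: it sounds a perfect octave below written, so the part must be a perfect octave above concert.
Ab4 → Ab5
E4 → E5
B4 → B5
C4 → C5
Bbb3 → Bbb4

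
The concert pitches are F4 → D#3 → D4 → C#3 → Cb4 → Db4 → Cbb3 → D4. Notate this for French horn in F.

C5 A#3 A4 G#3 Gb4 Ab4 Gbb3 A4

The French horn in F sounds a perfect fifth below written, so the written part must be a perfect fifth above concert — transpose each note up.
F4 to C5
D#3 to A#3
D4 to A4
C#3 to G#3
Cb4 to Gb4
Db4 to Ab4
Cbb3 to Gbb3
D4 to A4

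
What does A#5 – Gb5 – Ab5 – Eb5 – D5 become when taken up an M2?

B#5 Ab5 Bb5 F5 E5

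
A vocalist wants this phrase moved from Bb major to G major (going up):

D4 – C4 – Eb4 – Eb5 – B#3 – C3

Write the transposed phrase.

From Bb up to G is a major sixth; apply that to each pitch.
D4 gives B4
C4 gives A4
Eb4 gives C5
Eb5 gives C6
B#3 gives G##4
C3 gives A3

B4 A4 C5 C6 G##4 A3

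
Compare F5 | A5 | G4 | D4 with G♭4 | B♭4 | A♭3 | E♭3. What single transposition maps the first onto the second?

down a major seventh

From F5 to Gb4 is 7 letter names — a seventh of some quality.
Gb4 to F5 is 11 semitones, which makes it a major seventh; the second version is lower, so the direction is down.
Checking another pair — D4 → Eb3 — gives the same interval.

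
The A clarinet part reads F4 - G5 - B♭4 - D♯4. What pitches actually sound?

The A clarinet sounds a minor third below written, so transpose each written note down a minor third.
F4 becomes D4
G5 becomes E5
Bb4 becomes G4
D#4 becomes B#3

D4 E5 G4 B#3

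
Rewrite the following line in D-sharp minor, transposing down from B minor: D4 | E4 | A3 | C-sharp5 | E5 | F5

F#3 G#3 C#3 E#4 G#4 A4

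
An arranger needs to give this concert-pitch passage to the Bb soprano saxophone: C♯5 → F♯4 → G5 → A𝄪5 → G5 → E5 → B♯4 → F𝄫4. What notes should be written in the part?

The Bb soprano saxophone sounds a major second below written, so the written part must be a major second above concert — transpose each note up.
C#5 becomes D#5
F#4 becomes G#4
G5 becomes A5
A##5 becomes B##5
G5 becomes A5
E5 becomes F#5
B#4 becomes C##5
Fbb4 becomes Gbb4

D#5 G#4 A5 B##5 A5 F#5 C##5 Gbb4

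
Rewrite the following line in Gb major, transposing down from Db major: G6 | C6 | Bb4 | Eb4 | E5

From Db down to Gb is a perfect fifth; apply that to each pitch.
G6 becomes C6
C6 becomes F5
Bb4 becomes Eb4
Eb4 becomes Ab3
E5 becomes A4

C6 F5 Eb4 Ab3 A4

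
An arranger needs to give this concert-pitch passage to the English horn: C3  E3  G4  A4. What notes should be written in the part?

G3 B3 D5 E5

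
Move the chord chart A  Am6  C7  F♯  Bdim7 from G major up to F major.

G major up to F major is a minor seventh; each chord root moves by that interval while the quality stays the same.
A: root A up a minor seventh → G, giving G.
Am6: root A up a minor seventh → G, giving Gm6.
C7: root C up a minor seventh → Bb, giving Bb7.
F♯: root F♯ up a minor seventh → E, giving E.
Bdim7: root B up a minor seventh → A, giving Adim7.

G Gm6 Bb7 E Adim7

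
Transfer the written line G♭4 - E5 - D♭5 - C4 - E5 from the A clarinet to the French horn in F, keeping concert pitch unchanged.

First find concert pitch: the A clarinet sounds a minor third below written, so G♭4 E5 D♭5 C4 E5 sounds Eb4 C#5 Bb4 A3 C#5.
Then write for French horn in F: it sounds a perfect fifth below written, so the part must be a perfect fifth above concert.
Eb4 → Bb4
C#5 → G#5
Bb4 → F5
A3 → E4
C#5 → G#5

Bb4 G#5 F5 E4 G#5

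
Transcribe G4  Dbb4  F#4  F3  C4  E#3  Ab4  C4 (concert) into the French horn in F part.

The French horn in F sounds a perfect fifth below written, so the written part must be a perfect fifth above concert — transpose each note up.
G4 gives D5
Dbb4 gives Abb4
F#4 gives C#5
F3 gives C4
C4 gives G4
E#3 gives B#3
Ab4 gives Eb5
C4 gives G4

D5 Abb4 C#5 C4 G4 B#3 Eb5 G4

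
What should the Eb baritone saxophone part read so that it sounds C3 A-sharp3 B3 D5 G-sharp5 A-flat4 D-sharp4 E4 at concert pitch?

A4 F##5 G#5 B6 E#7 F6 B#5 C#6

Written C4 sounds as Eb2 on the Eb baritone saxophone, so concert pitches are written a major thirteenth up.
C3 -> A4
A#3 -> F##5
B3 -> G#5
D5 -> B6
G#5 -> E#7
Ab4 -> F6
D#4 -> B#5
E4 -> C#6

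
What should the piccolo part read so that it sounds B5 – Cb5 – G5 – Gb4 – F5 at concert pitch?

B4 Cb4 G4 Gb3 F4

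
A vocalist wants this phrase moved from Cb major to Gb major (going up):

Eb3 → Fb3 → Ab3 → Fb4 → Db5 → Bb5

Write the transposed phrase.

From Cb up to Gb is a perfect fifth; apply that to each pitch.
Eb3 becomes Bb3
Fb3 becomes Cb4
Ab3 becomes Eb4
Fb4 becomes Cb5
Db5 becomes Ab5
Bb5 becomes F6

Bb3 Cb4 Eb4 Cb5 Ab5 F6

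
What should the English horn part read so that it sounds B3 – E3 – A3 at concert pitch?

F#4 B3 E4

Written C4 sounds as F3 on the English horn, so concert pitches are written a perfect fifth up.
B3 -> F#4
E3 -> B3
A3 -> E4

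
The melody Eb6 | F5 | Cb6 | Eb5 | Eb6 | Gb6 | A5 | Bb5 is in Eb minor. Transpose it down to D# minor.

D#6 E#5 B5 D#5 D#6 F#6 G##5 A#5

Eb minor to D# minor down is a diminished second, so every note moves down by that interval.
Eb6 → D#6
F5 → E#5
Cb6 → B5
Eb5 → D#5
Eb6 → D#6
Gb6 → F#6
A5 → G##5
Bb5 → A#5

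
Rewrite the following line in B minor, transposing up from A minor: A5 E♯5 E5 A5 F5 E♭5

From A up to B is a major second; apply that to each pitch.
A5 gives B5
E#5 gives F##5
E5 gives F#5
A5 gives B5
F5 gives G5
Eb5 gives F5

B5 F##5 F#5 B5 G5 F5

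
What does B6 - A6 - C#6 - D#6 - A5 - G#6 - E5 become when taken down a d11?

B6 → F##5
A6 → E#5
C#6 → G##4
D#6 → A##4
A5 → E#4
G#6 → D##5
E5 → B#3

F##5 E#5 G##4 A##4 E#4 D##5 B#3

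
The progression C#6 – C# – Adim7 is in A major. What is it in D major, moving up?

F#6 F# Ddim7

A major up to D major is a perfect fourth; each chord root moves by that interval while the quality stays the same.
C#6: root C# up a perfect fourth → F#, giving F#6.
C#: root C# up a perfect fourth → F#, giving F#.
Adim7: root A up a perfect fourth → D, giving Ddim7.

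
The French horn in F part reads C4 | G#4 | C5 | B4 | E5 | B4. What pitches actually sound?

The French horn in F sounds a perfect fifth below written, so transpose each written note down a perfect fifth.
C4 to F3
G#4 to C#4
C5 to F4
B4 to E4
E5 to A4
B4 to E4

F3 C#4 F4 E4 A4 E4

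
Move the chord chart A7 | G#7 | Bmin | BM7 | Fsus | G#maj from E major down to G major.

C7 B7 Dmin DM7 Absus Bmaj

E major down to G major is a major sixth; each chord root moves by that interval while the quality stays the same.
A7: root A down a major sixth → C, giving C7.
G#7: root G# down a major sixth → B, giving B7.
Bmin: root B down a major sixth → D, giving Dmin.
BM7: root B down a major sixth → D, giving DM7.
Fsus: root F down a major sixth → Ab, giving Absus.
G#maj: root G# down a major sixth → B, giving Bmaj.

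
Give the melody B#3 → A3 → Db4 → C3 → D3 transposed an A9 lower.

B#3 becomes A2
A3 becomes Gb2
Db4 becomes Cbb3
C3 becomes Bbb1
D3 becomes Cb2

A2 Gb2 Cbb3 Bbb1 Cb2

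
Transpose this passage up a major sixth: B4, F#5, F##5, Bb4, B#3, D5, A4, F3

G#5 D#6 D##6 G5 G##4 B5 F#5 D4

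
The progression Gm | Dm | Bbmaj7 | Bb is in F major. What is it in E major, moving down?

F#m C#m Amaj7 A

F major down to E major is a minor second; each chord root moves by that interval while the quality stays the same.
Gm: root G down a minor second → F#, giving F#m.
Dm: root D down a minor second → C#, giving C#m.
Bbmaj7: root Bb down a minor second → A, giving Amaj7.
Bb: root Bb down a minor second → A, giving A.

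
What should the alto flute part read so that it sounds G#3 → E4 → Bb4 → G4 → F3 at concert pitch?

C#4 A4 Eb5 C5 Bb3

Written C4 sounds as G3 on the alto flute, so concert pitches are written a perfect fourth up.
G#3 to C#4
E4 to A4
Bb4 to Eb5
G4 to C5
F3 to Bb3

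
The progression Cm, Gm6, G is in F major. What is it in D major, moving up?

F major up to D major is a major sixth; each chord root moves by that interval while the quality stays the same.
Cm: root C up a major sixth → A, giving Am.
Gm6: root G up a major sixth → E, giving Em6.
G: root G up a major sixth → E, giving E.

Am Em6 E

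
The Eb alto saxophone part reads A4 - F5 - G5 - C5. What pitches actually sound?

C4 Ab4 Bb4 Eb4

Written C4 on the Eb alto saxophone sounds as Eb3, a major sixth lower; apply that shift to every note.
A4 gives C4
F5 gives Ab4
G5 gives Bb4
C5 gives Eb4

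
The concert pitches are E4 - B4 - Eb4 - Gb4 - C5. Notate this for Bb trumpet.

F#4 C#5 F4 Ab4 D5

Written C4 sounds as Bb3 on the Bb trumpet, so concert pitches are written a major second up.
E4 becomes F#4
B4 becomes C#5
Eb4 becomes F4
Gb4 becomes Ab4
C5 becomes D5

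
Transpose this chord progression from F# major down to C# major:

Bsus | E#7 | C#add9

F#sus B#7 G#add9

F# major down to C# major is a perfect fourth; each chord root moves by that interval while the quality stays the same.
Bsus: root B down a perfect fourth → F#, giving F#sus.
E#7: root E# down a perfect fourth → B#, giving B#7.
C#add9: root C# down a perfect fourth → G#, giving G#add9.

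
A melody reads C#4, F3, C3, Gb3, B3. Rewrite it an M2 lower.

C#4 gives B3
F3 gives Eb3
C3 gives Bb2
Gb3 gives Fb3
B3 gives A3

B3 Eb3 Bb2 Fb3 A3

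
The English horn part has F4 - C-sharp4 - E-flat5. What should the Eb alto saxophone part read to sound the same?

First find concert pitch: the English horn sounds a perfect fifth below written, so F4 C-sharp4 E-flat5 sounds Bb3 F#3 Ab4.
Then write for Eb alto saxophone: it sounds a major sixth below written, so the part must be a major sixth above concert.
Bb3 → G4
F#3 → D#4
Ab4 → F5

G4 D#4 F5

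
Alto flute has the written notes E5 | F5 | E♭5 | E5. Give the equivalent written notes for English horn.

F#5 G5 F5 F#5

First find concert pitch: the alto flute sounds a perfect fourth below written, so E5 F5 E♭5 E5 sounds B4 C5 Bb4 B4.
Then write for English horn: it sounds a perfect fifth below written, so the part must be a perfect fifth above concert.
B4 → F#5
C5 → G5
Bb4 → F5
B4 → F#5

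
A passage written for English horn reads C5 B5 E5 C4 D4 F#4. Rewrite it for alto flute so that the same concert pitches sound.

Bb4 A5 D5 Bb3 C4 E4

First find concert pitch: the English horn sounds a perfect fifth below written, so C5 B5 E5 C4 D4 F#4 sounds F4 E5 A4 F3 G3 B3.
Then write for alto flute: it sounds a perfect fourth below written, so the part must be a perfect fourth above concert.
F4 → Bb4
E5 → A5
A4 → D5
F3 → Bb3
G3 → C4
B3 → E4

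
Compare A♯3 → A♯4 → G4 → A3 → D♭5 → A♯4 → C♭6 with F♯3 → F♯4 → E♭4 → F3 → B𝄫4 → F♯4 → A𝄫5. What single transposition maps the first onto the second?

Take the first pair: A#3 → F#3. A to F spans 3 letter names, so the interval is some kind of third.
F#3 to A#3 is 4 semitones, which makes it a major third; the second version is lower, so the direction is down.
Checking another pair — Cb6 → Abb5 — gives the same interval.

down a major third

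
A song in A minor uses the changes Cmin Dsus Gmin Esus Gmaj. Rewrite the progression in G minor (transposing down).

A minor down to G minor is a major second; each chord root moves by that interval while the quality stays the same.
Cmin: root C down a major second → Bb, giving Bbmin.
Dsus: root D down a major second → C, giving Csus.
Gmin: root G down a major second → F, giving Fmin.
Esus: root E down a major second → D, giving Dsus.
Gmaj: root G down a major second → F, giving Fmaj.

Bbmin Csus Fmin Dsus Fmaj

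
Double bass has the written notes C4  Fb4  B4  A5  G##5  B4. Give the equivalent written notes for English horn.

G3 Cb4 F#4 E5 D##5 F#4

First find concert pitch: the double bass sounds a perfect octave below written, so C4 Fb4 B4 A5 G##5 B4 sounds C3 Fb3 B3 A4 G##4 B3.
Then write for English horn: it sounds a perfect fifth below written, so the part must be a perfect fifth above concert.
C3 → G3
Fb3 → Cb4
B3 → F#4
A4 → E5
G##4 → D##5
B3 → F#4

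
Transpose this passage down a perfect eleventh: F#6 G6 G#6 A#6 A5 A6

C#5 D5 D#5 E#5 E4 E5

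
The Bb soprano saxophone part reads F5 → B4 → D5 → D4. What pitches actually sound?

The Bb soprano saxophone sounds a major second below written, so transpose each written note down a major second.
F5 to Eb5
B4 to A4
D5 to C5
D4 to C4

Eb5 A4 C5 C4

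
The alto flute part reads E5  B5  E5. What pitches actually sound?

B4 F#5 B4

The alto flute sounds a perfect fourth below written, so transpose each written note down a perfect fourth.
E5 to B4
B5 to F#5
E5 to B4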